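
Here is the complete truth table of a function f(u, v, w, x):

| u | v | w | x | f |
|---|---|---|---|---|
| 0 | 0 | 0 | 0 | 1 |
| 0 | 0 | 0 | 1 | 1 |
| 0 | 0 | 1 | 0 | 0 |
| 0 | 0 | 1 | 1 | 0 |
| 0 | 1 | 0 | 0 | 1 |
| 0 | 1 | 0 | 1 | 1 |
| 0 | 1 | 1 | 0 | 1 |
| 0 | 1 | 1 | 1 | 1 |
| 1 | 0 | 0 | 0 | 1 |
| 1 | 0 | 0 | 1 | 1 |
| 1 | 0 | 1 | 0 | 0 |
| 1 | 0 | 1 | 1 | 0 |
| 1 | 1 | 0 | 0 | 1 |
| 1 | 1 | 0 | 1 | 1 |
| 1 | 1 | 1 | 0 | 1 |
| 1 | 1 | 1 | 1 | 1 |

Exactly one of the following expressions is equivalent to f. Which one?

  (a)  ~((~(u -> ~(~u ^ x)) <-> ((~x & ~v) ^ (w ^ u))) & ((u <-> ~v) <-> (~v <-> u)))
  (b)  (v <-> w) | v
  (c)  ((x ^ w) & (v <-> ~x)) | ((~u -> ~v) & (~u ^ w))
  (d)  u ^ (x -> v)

(a) disagrees with f on (0,0,0,1) (formula → 0, table → 1); rule it out.
(c) disagrees with f on (0,1,0,0) (formula → 0, table → 1); rule it out.
(d) disagrees with f on (0,0,0,1) (formula → 0, table → 1); rule it out.
Only (b) survives; checking it on all 16 rows confirms it matches f.

b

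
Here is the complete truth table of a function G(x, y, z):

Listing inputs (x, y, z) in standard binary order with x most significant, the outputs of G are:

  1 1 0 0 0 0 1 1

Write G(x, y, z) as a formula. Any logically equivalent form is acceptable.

G(x, y, z) = ((((¬x ∧ ¬y) ∧ ¬z) ∨ ((¬x ∧ ¬y) ∧ z)) ∨ ((x ∧ y) ∧ ¬z)) ∨ ((x ∧ y) ∧ z)

The 1-rows are (0,0,0), (0,0,1), (1,1,0), (1,1,1). Each contributes one minterm — ¬x·¬y·¬z; ¬x·¬y·z; x·y·¬z; x·y·z — and their disjunction is a sum-of-products form of G.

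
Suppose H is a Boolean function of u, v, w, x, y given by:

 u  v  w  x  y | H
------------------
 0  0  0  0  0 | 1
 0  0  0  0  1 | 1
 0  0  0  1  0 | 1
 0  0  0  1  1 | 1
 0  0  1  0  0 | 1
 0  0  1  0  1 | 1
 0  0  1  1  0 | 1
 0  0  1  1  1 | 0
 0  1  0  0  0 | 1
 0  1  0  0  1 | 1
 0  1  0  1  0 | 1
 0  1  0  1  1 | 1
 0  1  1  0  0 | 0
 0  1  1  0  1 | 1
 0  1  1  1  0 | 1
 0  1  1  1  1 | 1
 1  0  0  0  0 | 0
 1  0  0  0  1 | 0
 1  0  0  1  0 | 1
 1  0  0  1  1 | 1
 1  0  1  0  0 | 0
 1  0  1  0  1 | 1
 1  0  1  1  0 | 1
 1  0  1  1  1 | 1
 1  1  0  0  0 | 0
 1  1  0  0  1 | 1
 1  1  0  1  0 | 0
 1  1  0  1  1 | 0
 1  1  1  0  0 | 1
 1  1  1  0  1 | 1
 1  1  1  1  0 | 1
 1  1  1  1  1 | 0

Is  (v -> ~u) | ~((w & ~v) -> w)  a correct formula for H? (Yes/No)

Test each input against both H and the formula:
  u=0, v=0, w=0, x=0, y=0: formula gives 1, H = 1 ✓
  u=0, v=0, w=0, x=0, y=1: formula gives 1, H = 1 ✓
  u=0, v=0, w=0, x=1, y=0: formula gives 1, H = 1 ✓
  u=0, v=0, w=0, x=1, y=1: formula gives 1, H = 1 ✓
  …
  u=0, v=0, w=1, x=1, y=1: formula gives 1, but H = 0 ✗
A single disagreement suffices: at (0,0,1,1,1) they differ, so the formula does not compute H.

No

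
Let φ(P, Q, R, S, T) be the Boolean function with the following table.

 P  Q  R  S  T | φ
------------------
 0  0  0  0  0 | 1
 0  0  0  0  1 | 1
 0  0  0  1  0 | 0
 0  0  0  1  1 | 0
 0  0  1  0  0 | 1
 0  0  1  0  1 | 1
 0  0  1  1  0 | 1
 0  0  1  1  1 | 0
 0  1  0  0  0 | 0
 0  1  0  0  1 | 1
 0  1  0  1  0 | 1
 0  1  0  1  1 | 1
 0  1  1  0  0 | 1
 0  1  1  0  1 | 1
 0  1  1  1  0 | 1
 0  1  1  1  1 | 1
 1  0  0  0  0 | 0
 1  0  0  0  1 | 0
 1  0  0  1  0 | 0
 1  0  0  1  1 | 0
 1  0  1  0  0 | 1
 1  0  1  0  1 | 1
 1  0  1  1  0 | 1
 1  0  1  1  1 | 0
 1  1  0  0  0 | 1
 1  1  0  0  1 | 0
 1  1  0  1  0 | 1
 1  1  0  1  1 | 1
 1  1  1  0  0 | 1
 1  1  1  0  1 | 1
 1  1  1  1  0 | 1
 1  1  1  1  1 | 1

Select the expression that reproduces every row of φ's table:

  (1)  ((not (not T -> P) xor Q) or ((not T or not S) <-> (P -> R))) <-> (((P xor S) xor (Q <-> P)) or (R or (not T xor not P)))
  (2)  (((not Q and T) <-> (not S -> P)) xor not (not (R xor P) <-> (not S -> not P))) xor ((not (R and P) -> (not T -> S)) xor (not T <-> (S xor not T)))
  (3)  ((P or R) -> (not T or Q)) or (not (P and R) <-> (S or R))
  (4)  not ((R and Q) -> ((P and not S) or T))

1

(2) fails at (0,0,0,0,0): the formula yields 0, φ is 1.
(3) fails at (0,0,0,1,0): the formula yields 1, φ is 0.
(4) fails at (0,0,0,0,0): the formula yields 0, φ is 1.
That leaves (1). Evaluating it on every row reproduces the table of φ exactly.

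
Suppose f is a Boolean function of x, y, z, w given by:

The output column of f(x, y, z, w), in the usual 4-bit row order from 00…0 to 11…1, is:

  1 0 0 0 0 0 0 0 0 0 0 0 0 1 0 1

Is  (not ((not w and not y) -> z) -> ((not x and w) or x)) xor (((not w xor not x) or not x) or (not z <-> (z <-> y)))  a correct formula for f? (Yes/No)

Evaluate (not ((not w and not y) -> z) -> ((not x and w) or x)) xor (((not w xor not x) or not x) or (not z <-> (z <-> y))) on each row and compare to f:
  x=0, y=0, z=0, w=0: formula gives 1, f = 1 ✓
  x=0, y=0, z=0, w=1: formula gives 0, f = 0 ✓
  x=0, y=0, z=1, w=0: formula gives 0, f = 0 ✓
  x=0, y=0, z=1, w=1: formula gives 0, f = 0 ✓
  … (the remaining 12 rows also agree.)
All 16 rows match — the expression computes f exactly.

Yes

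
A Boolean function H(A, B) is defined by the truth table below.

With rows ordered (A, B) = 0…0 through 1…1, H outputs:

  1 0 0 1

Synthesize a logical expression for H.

H(A, B) = (not A and not B) or (A and B)

Collect the rows where H=1 — (0,0), (1,1) — and write one minterm per row: ¬A·¬B, A·B. Their union (logical OR) reproduces the table exactly.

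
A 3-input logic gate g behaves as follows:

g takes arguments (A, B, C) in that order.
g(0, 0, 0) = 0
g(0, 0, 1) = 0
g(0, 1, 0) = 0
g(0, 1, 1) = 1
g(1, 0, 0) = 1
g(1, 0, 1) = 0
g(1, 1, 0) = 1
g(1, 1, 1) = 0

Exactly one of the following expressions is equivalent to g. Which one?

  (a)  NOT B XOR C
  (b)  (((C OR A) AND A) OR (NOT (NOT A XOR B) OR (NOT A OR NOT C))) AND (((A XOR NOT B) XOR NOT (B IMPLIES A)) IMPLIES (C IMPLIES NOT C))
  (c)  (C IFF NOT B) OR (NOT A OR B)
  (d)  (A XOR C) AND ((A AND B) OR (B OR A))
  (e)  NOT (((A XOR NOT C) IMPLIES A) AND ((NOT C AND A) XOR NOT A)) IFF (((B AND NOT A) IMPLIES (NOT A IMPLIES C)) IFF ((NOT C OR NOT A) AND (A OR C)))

d

(a): at (0,0,0) it gives 1, but g = 0 — eliminated.
(b): at (0,0,0) it gives 1, but g = 0 — eliminated.
(c): at (0,0,0) it gives 1, but g = 0 — eliminated.
(e): at (0,1,0) it gives 1, but g = 0 — eliminated.
Only (d) survives; checking it on all 8 rows confirms it matches g.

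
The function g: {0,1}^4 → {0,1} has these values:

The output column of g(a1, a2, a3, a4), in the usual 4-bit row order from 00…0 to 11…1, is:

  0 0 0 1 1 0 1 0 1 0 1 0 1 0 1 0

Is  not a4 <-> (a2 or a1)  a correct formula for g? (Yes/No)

No

Test each input against both g and the formula:
  a1=0, a2=0, a3=0, a4=0: formula gives 0, g = 0 ✓
  a1=0, a2=0, a3=0, a4=1: formula gives 1, but g = 0 ✗
A single disagreement suffices: at (0,0,0,1) they differ, so the formula does not compute g.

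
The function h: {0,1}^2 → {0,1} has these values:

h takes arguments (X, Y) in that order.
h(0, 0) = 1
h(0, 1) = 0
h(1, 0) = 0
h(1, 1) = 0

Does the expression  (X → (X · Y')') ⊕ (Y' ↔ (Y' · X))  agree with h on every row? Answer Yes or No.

Check the formula against h row by row:
  X=0, Y=0: formula gives 1, h = 1 ✓
  X=0, Y=1: formula gives 0, h = 0 ✓
  X=1, Y=0: formula gives 1, but h = 0 ✗
A single disagreement suffices: at (1,0) they differ, so the formula does not compute h.

No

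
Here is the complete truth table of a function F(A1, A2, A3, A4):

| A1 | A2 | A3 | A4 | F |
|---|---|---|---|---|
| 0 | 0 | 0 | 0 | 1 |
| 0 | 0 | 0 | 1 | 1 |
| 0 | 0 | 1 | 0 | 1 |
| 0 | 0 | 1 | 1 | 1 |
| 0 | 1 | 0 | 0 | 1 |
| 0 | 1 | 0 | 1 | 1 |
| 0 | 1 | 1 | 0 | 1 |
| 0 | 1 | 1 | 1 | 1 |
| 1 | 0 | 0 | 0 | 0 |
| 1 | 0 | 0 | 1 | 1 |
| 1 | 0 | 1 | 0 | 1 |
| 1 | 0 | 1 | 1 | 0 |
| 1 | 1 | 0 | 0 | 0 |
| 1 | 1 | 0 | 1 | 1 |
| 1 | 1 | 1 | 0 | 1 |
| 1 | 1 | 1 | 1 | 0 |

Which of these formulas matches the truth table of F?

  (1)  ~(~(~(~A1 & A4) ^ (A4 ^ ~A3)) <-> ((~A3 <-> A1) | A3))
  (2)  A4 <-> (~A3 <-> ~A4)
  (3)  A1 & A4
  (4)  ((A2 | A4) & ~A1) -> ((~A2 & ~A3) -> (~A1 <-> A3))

1

(2) fails at (0,0,0,0): the formula yields 0, F is 1.
(3) fails at (0,0,0,0): the formula yields 0, F is 1.
(4) fails at (0,0,0,1): the formula yields 0, F is 1.
That leaves (1). Evaluating it on every row reproduces the table of F exactly.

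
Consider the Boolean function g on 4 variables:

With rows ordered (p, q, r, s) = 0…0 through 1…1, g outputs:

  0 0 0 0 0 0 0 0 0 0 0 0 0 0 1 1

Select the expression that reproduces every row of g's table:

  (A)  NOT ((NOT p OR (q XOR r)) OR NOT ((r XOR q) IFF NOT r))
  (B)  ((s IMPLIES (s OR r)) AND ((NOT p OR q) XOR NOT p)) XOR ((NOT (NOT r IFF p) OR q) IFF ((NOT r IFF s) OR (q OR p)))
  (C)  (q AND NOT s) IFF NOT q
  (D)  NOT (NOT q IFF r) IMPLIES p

A

(B) fails at (0,0,0,1): the formula yields 1, g is 0.
(C) fails at (0,1,0,1): the formula yields 1, g is 0.
(D) fails at (0,0,1,0): the formula yields 1, g is 0.
That leaves (A). Evaluating it on every row reproduces the table of g exactly.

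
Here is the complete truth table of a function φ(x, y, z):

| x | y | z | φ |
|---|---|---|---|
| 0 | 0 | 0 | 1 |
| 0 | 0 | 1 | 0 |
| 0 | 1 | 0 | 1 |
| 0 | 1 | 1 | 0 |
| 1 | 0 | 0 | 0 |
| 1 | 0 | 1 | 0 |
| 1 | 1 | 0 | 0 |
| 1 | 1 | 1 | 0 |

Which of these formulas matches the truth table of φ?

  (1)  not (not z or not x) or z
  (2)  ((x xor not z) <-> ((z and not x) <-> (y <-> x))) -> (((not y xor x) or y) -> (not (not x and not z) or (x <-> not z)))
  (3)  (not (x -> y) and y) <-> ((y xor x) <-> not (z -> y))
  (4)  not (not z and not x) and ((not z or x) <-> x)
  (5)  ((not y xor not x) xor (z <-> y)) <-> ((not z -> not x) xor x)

(1) fails at (0,0,0): the formula yields 0, φ is 1.
(2) fails at (0,0,1): the formula yields 1, φ is 0.
(3) fails at (0,0,0): the formula yields 0, φ is 1.
(4) fails at (0,0,0): the formula yields 0, φ is 1.
Only (5) survives; checking it on all 8 rows confirms it matches φ.

5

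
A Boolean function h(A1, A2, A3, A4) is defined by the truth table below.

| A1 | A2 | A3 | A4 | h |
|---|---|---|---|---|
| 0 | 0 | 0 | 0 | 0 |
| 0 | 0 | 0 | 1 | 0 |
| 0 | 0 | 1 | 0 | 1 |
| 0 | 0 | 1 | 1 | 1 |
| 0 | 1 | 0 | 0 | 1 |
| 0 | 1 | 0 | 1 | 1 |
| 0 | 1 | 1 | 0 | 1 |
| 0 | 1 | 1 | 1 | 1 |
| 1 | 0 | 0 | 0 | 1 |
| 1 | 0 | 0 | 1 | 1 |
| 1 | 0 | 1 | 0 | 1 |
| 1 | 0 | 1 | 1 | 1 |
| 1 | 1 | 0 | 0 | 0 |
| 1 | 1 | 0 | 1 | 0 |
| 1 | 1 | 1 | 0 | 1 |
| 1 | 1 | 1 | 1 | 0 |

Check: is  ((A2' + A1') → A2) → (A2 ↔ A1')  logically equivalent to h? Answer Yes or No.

Evaluate ((A2' + A1') → A2) → (A2 ↔ A1') on each row and compare to h:
  A1=0, A2=0, A3=0, A4=0: formula gives 1, but h = 0 ✗
Since they disagree at (0,0,0,0), the expression is not a correct formula for h.

No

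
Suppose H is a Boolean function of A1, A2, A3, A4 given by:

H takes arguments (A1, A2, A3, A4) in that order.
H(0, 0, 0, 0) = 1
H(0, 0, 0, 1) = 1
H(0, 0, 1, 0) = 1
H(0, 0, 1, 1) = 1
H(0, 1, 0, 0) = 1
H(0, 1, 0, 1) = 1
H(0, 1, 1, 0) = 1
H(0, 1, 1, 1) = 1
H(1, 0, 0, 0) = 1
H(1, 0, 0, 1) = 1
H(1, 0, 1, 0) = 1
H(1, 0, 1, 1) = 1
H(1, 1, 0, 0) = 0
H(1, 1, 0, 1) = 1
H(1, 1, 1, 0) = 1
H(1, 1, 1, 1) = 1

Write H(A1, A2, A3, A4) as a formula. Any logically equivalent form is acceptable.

H(A1, A2, A3, A4) = (((A1 · A2) · A3') · A4')'

Only row (1,1,0,0) gives 0. So H is 1 everywhere except there — the complement of the minterm A1·A2·¬A3·¬A4.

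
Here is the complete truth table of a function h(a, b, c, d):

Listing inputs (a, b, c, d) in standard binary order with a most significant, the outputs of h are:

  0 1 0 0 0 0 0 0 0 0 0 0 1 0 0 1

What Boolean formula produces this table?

h(a, b, c, d) = ((((~a & ~b) & ~c) & d) | (((a & b) & ~c) & ~d)) | (((a & b) & c) & d)

h=1 on 3 inputs: (0,0,0,1), (1,1,0,0), (1,1,1,1). Reading each as a conjunction of literals (¬a·¬b·¬c·d, a·b·¬c·¬d, a·b·c·d) and taking the OR gives the canonical DNF.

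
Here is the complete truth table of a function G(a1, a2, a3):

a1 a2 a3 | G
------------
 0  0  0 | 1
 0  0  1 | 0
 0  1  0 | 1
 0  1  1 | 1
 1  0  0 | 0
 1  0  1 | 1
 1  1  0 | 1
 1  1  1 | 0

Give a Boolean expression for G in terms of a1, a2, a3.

There are just 3 zero rows: (0,0,1), (1,0,0), (1,1,1). Their minterms are ¬a1·¬a2·a3, a1·¬a2·¬a3, a1·a2·a3; the OR of those covers precisely the 0-outputs, and negating it yields G.

G(a1, a2, a3) = not ((((not a1 and not a2) and a3) or ((a1 and not a2) and not a3)) or ((a1 and a2) and a3))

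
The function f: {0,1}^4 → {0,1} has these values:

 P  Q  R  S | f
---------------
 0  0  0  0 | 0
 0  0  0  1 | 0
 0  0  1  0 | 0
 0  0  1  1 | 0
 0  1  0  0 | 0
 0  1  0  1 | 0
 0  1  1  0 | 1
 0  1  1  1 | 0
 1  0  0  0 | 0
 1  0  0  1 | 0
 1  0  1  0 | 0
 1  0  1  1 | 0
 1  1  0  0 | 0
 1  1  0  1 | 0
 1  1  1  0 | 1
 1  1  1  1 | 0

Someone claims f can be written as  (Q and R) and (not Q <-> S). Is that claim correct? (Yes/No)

Yes

Test each input against both f and the formula:
  P=0, Q=0, R=0, S=0: formula gives 0, f = 0 ✓
  P=0, Q=0, R=0, S=1: formula gives 0, f = 0 ✓
  P=0, Q=0, R=1, S=0: formula gives 0, f = 0 ✓
  P=0, Q=0, R=1, S=1: formula gives 0, f = 0 ✓
  … (the remaining 12 rows also agree.)
All 16 rows match — the expression computes f exactly.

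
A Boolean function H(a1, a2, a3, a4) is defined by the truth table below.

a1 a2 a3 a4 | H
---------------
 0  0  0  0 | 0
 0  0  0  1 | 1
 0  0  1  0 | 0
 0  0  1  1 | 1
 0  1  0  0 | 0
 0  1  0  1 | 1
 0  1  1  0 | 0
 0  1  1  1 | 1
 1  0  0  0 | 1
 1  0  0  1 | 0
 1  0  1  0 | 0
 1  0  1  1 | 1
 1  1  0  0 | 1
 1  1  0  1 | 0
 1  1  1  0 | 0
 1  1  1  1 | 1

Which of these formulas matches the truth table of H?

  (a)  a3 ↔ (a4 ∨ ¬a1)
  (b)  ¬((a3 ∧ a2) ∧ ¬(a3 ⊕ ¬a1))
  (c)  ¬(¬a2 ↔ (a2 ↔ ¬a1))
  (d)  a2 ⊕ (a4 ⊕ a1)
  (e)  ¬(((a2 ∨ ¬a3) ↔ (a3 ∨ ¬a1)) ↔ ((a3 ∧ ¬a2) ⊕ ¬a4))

(a) fails at (0,0,0,1): the formula yields 0, H is 1.
(b) fails at (0,0,0,0): the formula yields 1, H is 0.
(c) fails at (0,0,0,0): the formula yields 1, H is 0.
(d) fails at (0,1,0,0): the formula yields 1, H is 0.
Only (e) survives; checking it on all 16 rows confirms it matches H.

e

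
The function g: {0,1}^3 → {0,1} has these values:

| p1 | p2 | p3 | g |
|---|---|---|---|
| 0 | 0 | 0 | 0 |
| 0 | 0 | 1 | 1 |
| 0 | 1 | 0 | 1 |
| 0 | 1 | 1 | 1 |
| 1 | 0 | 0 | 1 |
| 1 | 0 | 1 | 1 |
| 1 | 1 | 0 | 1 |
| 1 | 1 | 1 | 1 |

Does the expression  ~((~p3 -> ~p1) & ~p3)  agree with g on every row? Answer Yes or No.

Check the formula against g row by row:
  p1=0, p2=0, p3=0: formula gives 0, g = 0 ✓
  p1=0, p2=0, p3=1: formula gives 1, g = 1 ✓
  p1=0, p2=1, p3=0: formula gives 0, but g = 1 ✗
Since they disagree at (0,1,0), the expression is not a correct formula for g.

No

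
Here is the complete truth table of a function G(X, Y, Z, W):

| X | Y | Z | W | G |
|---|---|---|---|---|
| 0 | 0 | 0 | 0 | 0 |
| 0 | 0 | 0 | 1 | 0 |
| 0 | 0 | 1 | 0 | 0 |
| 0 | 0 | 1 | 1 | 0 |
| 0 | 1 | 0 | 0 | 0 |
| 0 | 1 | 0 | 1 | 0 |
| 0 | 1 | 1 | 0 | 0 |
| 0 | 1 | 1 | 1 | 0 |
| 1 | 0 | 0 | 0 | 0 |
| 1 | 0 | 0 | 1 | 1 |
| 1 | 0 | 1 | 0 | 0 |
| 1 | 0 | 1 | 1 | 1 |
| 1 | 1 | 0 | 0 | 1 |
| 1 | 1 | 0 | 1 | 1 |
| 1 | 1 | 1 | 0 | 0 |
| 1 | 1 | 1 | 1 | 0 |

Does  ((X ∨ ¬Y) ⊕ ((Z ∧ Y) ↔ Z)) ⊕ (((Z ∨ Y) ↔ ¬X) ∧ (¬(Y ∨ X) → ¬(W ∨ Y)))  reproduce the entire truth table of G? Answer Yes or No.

Test each input against both G and the formula:
  X=0, Y=0, Z=0, W=0: formula gives 0, G = 0 ✓
  X=0, Y=0, Z=0, W=1: formula gives 0, G = 0 ✓
  X=0, Y=0, Z=1, W=0: formula gives 0, G = 0 ✓
  X=0, Y=0, Z=1, W=1: formula gives 1, but G = 0 ✗
A single disagreement suffices: at (0,0,1,1) they differ, so the formula does not compute G.

No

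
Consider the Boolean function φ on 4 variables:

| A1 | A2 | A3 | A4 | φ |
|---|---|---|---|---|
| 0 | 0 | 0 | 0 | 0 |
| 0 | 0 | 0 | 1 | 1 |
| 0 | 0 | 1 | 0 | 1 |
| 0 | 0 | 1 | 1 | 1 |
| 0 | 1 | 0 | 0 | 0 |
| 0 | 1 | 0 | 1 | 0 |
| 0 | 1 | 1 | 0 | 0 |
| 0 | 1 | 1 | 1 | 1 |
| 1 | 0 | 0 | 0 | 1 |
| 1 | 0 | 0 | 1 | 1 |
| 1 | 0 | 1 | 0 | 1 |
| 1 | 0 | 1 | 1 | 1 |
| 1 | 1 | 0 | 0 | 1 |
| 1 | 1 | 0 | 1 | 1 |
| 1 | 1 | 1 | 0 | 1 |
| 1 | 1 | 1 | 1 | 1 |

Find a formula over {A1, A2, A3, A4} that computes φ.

There are just 4 zero rows: (0,0,0,0), (0,1,0,0), (0,1,0,1), (0,1,1,0). Their minterms are ¬A1·¬A2·¬A3·¬A4, ¬A1·A2·¬A3·¬A4, ¬A1·A2·¬A3·A4, ¬A1·A2·A3·¬A4; the OR of those covers precisely the 0-outputs, and negating it yields φ.

φ(A1, A2, A3, A4) = ~((((((~A1 & ~A2) & ~A3) & ~A4) | (((~A1 & A2) & ~A3) & ~A4)) | (((~A1 & A2) & ~A3) & A4)) | (((~A1 & A2) & A3) & ~A4))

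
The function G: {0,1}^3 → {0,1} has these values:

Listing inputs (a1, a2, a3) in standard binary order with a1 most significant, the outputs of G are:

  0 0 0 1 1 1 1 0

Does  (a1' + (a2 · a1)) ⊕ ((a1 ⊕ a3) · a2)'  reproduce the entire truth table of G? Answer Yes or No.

Evaluate (a1' + (a2 · a1)) ⊕ ((a1 ⊕ a3) · a2)' on each row and compare to G:
  a1=0, a2=0, a3=0: formula gives 0, G = 0 ✓
  a1=0, a2=0, a3=1: formula gives 0, G = 0 ✓
  a1=0, a2=1, a3=0: formula gives 0, G = 0 ✓
  a1=0, a2=1, a3=1: formula gives 1, G = 1 ✓
  a1=1, a2=0, a3=0: formula gives 1, G = 1 ✓
  …and likewise for the remaining 3 rows.
All 8 rows match — the expression computes G exactly.

Yes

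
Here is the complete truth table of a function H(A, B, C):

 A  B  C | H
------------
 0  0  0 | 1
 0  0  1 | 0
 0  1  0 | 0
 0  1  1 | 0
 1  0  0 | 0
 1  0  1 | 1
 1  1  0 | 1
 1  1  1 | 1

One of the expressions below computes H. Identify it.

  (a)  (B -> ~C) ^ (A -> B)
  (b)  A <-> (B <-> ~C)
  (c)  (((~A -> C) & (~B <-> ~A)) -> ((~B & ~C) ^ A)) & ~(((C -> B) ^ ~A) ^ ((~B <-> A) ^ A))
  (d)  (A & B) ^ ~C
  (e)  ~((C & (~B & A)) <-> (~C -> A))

c

(a) disagrees with H on (0,0,0) (formula → 0, table → 1); rule it out.
(b) disagrees with H on (0,1,1) (formula → 1, table → 0); rule it out.
(d) disagrees with H on (0,1,0) (formula → 1, table → 0); rule it out.
(e) disagrees with H on (0,0,0) (formula → 0, table → 1); rule it out.
That leaves (c). Evaluating it on every row reproduces the table of H exactly.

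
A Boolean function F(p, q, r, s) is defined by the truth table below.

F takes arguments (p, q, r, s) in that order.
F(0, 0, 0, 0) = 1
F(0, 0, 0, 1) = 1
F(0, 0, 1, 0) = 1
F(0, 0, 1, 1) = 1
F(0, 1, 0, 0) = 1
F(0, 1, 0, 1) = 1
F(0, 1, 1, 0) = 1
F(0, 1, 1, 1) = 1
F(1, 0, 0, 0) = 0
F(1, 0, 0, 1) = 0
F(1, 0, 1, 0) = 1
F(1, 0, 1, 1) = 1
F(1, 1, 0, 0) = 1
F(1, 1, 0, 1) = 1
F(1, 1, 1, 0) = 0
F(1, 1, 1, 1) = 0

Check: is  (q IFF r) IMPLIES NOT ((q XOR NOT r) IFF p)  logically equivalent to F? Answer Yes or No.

Evaluate (q IFF r) IMPLIES NOT ((q XOR NOT r) IFF p) on each row and compare to F:
  p=0, q=0, r=0, s=0: formula gives 1, F = 1 ✓
  p=0, q=0, r=0, s=1: formula gives 1, F = 1 ✓
  p=0, q=0, r=1, s=0: formula gives 1, F = 1 ✓
  p=0, q=0, r=1, s=1: formula gives 1, F = 1 ✓
  …and likewise for the remaining 12 rows.
No disagreement on any input; they are logically equivalent.

Yes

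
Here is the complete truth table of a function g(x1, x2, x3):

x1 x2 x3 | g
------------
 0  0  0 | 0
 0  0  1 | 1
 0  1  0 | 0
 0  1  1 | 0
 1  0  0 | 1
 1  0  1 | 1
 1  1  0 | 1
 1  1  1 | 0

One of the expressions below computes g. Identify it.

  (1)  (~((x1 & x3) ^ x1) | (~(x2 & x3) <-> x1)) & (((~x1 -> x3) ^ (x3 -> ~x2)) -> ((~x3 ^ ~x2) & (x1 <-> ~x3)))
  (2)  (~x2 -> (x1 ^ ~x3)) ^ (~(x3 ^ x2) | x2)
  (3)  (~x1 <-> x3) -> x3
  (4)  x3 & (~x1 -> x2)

1

(2) fails at (0,0,1): the formula yields 0, g is 1.
(3) fails at (0,0,0): the formula yields 1, g is 0.
(4) fails at (0,0,1): the formula yields 0, g is 1.
Only (1) survives; checking it on all 8 rows confirms it matches g.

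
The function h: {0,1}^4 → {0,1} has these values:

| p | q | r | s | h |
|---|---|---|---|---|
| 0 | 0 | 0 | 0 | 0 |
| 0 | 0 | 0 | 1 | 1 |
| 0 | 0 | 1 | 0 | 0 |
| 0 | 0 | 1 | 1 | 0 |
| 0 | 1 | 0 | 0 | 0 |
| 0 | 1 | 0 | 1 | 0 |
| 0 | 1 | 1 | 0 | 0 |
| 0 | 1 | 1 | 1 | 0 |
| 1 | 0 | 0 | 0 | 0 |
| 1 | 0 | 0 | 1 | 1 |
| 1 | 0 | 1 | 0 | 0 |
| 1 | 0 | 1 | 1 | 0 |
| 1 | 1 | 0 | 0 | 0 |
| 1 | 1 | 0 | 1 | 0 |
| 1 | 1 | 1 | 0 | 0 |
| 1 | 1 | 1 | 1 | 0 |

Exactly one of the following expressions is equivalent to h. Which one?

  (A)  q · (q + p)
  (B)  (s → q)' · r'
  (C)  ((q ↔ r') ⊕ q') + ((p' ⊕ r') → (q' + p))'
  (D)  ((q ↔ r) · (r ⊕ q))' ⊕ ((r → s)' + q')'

B

(A) fails at (0,0,0,1): the formula yields 0, h is 1.
(C) fails at (0,0,0,0): the formula yields 1, h is 0.
(D) fails at (0,0,0,0): the formula yields 1, h is 0.
(B) is the remaining candidate, and it agrees with h on all 16 inputs.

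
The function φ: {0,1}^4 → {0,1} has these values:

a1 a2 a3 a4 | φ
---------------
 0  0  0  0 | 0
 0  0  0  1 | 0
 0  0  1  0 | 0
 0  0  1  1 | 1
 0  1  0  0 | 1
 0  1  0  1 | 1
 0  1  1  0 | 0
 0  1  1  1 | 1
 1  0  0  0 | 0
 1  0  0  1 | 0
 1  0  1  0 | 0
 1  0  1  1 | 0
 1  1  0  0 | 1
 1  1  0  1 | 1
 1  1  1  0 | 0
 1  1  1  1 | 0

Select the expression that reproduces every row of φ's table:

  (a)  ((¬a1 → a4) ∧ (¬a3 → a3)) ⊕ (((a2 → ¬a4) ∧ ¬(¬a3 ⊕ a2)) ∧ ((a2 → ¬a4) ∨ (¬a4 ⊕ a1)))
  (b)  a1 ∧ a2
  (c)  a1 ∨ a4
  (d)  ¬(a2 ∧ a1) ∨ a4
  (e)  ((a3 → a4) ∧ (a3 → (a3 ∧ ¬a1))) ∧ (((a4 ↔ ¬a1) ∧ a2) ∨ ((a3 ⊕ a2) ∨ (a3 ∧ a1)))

e

(a) fails at (0,0,1,0): the formula yields 1, φ is 0.
(b) fails at (0,0,1,1): the formula yields 0, φ is 1.
(c) fails at (0,0,0,1): the formula yields 1, φ is 0.
(d) fails at (0,0,0,0): the formula yields 1, φ is 0.
(e) is the remaining candidate, and it agrees with φ on all 16 inputs.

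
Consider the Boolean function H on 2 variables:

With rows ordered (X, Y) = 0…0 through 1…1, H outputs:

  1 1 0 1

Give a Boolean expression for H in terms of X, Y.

This is X → Y (false only at 1,0).

H(X, Y) = X -> Y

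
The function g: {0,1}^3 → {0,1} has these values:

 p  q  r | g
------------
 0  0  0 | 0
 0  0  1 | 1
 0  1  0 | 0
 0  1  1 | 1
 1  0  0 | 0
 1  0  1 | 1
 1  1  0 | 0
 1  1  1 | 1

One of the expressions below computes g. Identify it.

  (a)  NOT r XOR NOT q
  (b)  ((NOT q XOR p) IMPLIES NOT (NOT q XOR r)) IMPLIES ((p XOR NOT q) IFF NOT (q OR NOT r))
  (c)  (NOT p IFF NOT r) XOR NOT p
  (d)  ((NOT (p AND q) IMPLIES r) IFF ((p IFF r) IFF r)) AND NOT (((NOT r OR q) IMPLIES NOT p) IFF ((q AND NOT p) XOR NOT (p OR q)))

(a) fails at (0,1,0): the formula yields 1, g is 0.
(b) fails at (0,0,0): the formula yields 1, g is 0.
(d) fails at (0,0,1): the formula yields 0, g is 1.
Only (c) survives; checking it on all 8 rows confirms it matches g.

c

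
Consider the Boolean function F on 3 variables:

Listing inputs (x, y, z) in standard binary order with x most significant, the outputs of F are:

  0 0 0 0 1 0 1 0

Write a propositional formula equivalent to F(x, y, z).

F(x, y, z) = ((x ∧ ¬y) ∧ ¬z) ∨ ((x ∧ y) ∧ ¬z)

Collect the rows where F=1 — (1,0,0), (1,1,0) — and write one minterm per row: x·¬y·¬z, x·y·¬z. Their union (logical OR) reproduces the table exactly.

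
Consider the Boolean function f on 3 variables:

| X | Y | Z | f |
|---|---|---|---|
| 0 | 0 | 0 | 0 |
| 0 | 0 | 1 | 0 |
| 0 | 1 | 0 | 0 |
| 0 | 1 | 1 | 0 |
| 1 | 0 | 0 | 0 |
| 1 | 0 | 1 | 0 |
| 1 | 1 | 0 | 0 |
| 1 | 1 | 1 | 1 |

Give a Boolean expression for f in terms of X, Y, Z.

f(X, Y, Z) = (X AND Y) AND Z

Only row (1,1,1) gives 1. That row's minterm X·Y·Z is f directly.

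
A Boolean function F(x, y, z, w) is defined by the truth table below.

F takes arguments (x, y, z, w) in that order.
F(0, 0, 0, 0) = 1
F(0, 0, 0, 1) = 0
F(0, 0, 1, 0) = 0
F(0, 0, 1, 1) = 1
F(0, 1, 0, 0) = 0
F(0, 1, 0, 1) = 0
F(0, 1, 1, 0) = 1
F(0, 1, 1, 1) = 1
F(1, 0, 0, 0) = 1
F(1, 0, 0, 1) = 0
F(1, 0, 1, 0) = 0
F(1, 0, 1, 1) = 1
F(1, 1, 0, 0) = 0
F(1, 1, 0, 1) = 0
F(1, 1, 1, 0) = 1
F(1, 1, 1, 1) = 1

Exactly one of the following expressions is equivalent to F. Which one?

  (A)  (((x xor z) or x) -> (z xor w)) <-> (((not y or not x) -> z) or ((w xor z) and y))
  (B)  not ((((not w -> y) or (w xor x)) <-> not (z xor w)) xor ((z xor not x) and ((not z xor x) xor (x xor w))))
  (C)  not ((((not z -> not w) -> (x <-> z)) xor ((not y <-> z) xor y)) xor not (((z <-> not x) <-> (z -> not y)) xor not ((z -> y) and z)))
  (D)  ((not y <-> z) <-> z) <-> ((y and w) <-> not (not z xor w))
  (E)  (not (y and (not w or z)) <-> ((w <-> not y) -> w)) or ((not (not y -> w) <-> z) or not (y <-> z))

(A) disagrees with F on (0,0,0,0) (formula → 0, table → 1); rule it out.
(B) disagrees with F on (0,0,0,0) (formula → 0, table → 1); rule it out.
(C) disagrees with F on (0,0,0,0) (formula → 0, table → 1); rule it out.
(E) disagrees with F on (0,0,0,1) (formula → 1, table → 0); rule it out.
That leaves (D). Evaluating it on every row reproduces the table of F exactly.

D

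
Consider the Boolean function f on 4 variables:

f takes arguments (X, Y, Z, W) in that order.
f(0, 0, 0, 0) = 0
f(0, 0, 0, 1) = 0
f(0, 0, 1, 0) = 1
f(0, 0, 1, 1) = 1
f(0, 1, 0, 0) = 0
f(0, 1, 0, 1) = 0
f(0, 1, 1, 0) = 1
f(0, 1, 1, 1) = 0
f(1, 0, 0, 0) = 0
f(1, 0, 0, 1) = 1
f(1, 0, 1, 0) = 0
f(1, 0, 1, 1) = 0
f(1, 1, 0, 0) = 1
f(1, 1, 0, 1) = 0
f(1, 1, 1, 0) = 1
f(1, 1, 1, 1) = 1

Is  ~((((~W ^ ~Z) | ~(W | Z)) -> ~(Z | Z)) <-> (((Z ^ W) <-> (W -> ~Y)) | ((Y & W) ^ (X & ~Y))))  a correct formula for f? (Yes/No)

Evaluate ~((((~W ^ ~Z) | ~(W | Z)) -> ~(Z | Z)) <-> (((Z ^ W) <-> (W -> ~Y)) | ((Y & W) ^ (X & ~Y)))) on each row and compare to f:
  X=0, Y=0, Z=0, W=0: formula gives 1, but f = 0 ✗
A single disagreement suffices: at (0,0,0,0) they differ, so the formula does not compute f.

No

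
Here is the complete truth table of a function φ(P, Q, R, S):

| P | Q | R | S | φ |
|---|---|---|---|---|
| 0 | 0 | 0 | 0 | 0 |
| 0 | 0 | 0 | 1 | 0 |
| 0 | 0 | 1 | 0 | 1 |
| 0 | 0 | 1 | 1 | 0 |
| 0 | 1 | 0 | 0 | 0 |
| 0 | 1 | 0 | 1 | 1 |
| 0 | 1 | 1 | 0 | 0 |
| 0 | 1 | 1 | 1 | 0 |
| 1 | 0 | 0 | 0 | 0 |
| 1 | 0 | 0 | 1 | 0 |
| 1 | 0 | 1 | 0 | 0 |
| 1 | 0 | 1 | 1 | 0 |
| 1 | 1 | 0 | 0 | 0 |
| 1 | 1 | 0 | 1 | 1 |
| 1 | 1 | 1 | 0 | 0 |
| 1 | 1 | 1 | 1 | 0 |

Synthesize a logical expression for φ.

φ=1 on 3 inputs: (0,0,1,0), (0,1,0,1), (1,1,0,1). Reading each as a conjunction of literals (¬P·¬Q·R·¬S, ¬P·Q·¬R·S, P·Q·¬R·S) and taking the OR gives the canonical DNF.

φ(P, Q, R, S) = ((((¬P ∧ ¬Q) ∧ R) ∧ ¬S) ∨ (((¬P ∧ Q) ∧ ¬R) ∧ S)) ∨ (((P ∧ Q) ∧ ¬R) ∧ S)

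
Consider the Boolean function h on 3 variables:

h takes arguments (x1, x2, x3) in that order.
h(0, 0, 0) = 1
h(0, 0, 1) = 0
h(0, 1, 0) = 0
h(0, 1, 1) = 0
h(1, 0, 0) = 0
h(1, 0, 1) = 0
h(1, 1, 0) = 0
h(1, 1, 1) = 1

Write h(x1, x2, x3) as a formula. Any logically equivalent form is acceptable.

h(x1, x2, x3) = ((NOT x1 AND NOT x2) AND NOT x3) OR ((x1 AND x2) AND x3)

The 1-rows are (0,0,0), (1,1,1). Each contributes one minterm — ¬x1·¬x2·¬x3; x1·x2·x3 — and their disjunction is a sum-of-products form of h.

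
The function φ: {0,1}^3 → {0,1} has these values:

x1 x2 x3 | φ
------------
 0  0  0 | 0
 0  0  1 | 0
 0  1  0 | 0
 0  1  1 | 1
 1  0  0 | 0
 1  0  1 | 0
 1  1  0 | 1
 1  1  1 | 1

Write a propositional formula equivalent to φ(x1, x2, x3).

The 1-rows are (0,1,1), (1,1,0), (1,1,1). Each contributes one minterm — ¬x1·x2·x3; x1·x2·¬x3; x1·x2·x3 — and their disjunction is a sum-of-products form of φ.

φ(x1, x2, x3) = (((NOT x1 AND x2) AND x3) OR ((x1 AND x2) AND NOT x3)) OR ((x1 AND x2) AND x3)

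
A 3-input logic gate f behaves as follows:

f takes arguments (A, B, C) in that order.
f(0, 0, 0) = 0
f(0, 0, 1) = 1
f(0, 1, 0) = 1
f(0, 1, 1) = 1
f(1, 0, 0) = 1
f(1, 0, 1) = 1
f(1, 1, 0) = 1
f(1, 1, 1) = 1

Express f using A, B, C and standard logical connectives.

The output is 1 whenever at least one input is 1 — the OR of all inputs.

f(A, B, C) = (A ∨ B) ∨ C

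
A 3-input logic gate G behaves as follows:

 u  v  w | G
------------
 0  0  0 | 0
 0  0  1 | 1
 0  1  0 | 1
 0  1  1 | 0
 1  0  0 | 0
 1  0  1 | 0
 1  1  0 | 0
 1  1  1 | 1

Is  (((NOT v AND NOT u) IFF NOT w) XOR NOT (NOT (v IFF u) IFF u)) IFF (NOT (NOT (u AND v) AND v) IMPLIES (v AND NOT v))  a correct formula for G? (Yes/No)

No

Test each input against both G and the formula:
  u=0, v=0, w=0: formula gives 0, G = 0 ✓
  u=0, v=0, w=1: formula gives 1, G = 1 ✓
  u=0, v=1, w=0: formula gives 1, G = 1 ✓
  u=0, v=1, w=1: formula gives 0, G = 0 ✓
  u=1, v=0, w=0: formula gives 1, but G = 0 ✗
A single disagreement suffices: at (1,0,0) they differ, so the formula does not compute G.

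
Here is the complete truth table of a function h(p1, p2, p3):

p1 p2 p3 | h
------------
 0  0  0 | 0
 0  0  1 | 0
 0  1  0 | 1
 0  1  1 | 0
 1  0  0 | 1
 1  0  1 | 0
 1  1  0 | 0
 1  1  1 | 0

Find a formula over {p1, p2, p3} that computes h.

h=1 on 2 inputs: (0,1,0), (1,0,0). Reading each as a conjunction of literals (¬p1·p2·¬p3, p1·¬p2·¬p3) and taking the OR gives the canonical DNF.

h(p1, p2, p3) = ((~p1 & p2) & ~p3) | ((p1 & ~p2) & ~p3)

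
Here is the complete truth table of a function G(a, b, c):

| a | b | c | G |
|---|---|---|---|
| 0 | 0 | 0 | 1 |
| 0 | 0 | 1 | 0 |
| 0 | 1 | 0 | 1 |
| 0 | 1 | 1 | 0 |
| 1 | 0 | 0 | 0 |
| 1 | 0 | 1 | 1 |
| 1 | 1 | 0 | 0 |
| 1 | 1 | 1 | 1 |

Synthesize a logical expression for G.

G(a, b, c) = ((((a' · b') · c') + ((a' · b) · c')) + ((a · b') · c)) + ((a · b) · c)

The 1-rows are (0,0,0), (0,1,0), (1,0,1), (1,1,1). Each contributes one minterm — ¬a·¬b·¬c; ¬a·b·¬c; a·¬b·c; a·b·c — and their disjunction is a sum-of-products form of G.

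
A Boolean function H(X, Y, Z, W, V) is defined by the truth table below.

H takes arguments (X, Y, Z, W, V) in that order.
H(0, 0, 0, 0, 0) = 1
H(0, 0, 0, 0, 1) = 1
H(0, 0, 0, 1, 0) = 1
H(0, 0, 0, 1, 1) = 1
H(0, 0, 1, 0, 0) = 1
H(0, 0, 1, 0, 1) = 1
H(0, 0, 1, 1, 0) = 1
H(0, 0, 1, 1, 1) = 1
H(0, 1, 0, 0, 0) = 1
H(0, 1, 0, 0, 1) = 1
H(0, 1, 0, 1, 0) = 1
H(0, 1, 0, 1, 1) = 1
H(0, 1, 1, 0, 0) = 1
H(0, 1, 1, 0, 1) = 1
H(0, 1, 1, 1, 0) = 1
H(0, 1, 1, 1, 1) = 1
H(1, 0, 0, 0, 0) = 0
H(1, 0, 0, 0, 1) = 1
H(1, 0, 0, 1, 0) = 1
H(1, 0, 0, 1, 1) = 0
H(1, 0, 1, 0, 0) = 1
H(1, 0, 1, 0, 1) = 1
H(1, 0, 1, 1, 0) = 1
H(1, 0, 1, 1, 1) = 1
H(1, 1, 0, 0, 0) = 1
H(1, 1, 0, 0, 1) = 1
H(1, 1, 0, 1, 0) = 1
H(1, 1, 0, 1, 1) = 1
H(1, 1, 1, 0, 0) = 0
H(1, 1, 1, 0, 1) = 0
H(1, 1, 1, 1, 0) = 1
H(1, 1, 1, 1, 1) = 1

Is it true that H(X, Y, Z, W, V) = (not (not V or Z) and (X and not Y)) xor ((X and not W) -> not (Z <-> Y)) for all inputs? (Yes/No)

Yes

Check the formula against H row by row:
  X=0, Y=0, Z=0, W=0, V=0: formula gives 1, H = 1 ✓
  X=0, Y=0, Z=0, W=0, V=1: formula gives 1, H = 1 ✓
  X=0, Y=0, Z=0, W=1, V=0: formula gives 1, H = 1 ✓
  X=0, Y=0, Z=0, W=1, V=1: formula gives 1, H = 1 ✓
  … (the remaining 28 rows also agree.)
Every row agrees, so the formula is equivalent.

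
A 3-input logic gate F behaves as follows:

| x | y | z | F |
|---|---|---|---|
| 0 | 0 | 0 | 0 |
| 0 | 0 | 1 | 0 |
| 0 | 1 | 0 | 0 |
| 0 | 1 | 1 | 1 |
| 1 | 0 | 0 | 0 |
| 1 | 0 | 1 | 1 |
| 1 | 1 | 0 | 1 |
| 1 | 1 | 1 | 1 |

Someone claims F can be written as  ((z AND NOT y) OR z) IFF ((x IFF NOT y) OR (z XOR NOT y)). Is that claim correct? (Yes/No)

Test each input against both F and the formula:
  x=0, y=0, z=0: formula gives 0, F = 0 ✓
  x=0, y=0, z=1: formula gives 0, F = 0 ✓
  x=0, y=1, z=0: formula gives 0, F = 0 ✓
  x=0, y=1, z=1: formula gives 1, F = 1 ✓
  x=1, y=0, z=0: formula gives 0, F = 0 ✓
  …and likewise for the remaining 3 rows.
No disagreement on any input; they are logically equivalent.

Yes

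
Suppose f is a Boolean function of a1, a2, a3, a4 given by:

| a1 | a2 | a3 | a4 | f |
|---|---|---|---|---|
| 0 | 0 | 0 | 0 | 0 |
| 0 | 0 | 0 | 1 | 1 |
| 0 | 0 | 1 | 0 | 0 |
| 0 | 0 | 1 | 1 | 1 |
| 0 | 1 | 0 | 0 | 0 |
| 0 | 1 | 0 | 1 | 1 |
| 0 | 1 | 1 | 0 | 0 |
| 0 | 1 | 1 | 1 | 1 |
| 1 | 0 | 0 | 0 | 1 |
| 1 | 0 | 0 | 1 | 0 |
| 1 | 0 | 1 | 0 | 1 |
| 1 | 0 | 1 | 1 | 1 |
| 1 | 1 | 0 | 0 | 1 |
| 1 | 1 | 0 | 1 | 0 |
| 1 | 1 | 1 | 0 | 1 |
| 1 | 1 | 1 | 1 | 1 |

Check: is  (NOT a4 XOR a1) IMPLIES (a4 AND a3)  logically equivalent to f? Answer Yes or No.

Check the formula against f row by row:
  a1=0, a2=0, a3=0, a4=0: formula gives 0, f = 0 ✓
  a1=0, a2=0, a3=0, a4=1: formula gives 1, f = 1 ✓
  a1=0, a2=0, a3=1, a4=0: formula gives 0, f = 0 ✓
  a1=0, a2=0, a3=1, a4=1: formula gives 1, f = 1 ✓
  …and likewise for the remaining 12 rows.
Every row agrees, so the formula is equivalent.

Yes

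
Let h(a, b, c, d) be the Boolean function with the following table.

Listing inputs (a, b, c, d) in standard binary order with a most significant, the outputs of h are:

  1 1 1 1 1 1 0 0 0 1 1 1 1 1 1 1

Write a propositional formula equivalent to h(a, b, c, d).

h is 0 on only 3 rows — (0,1,1,0), (0,1,1,1), (1,0,0,0). Writing each as a minterm (¬a·b·c·¬d, ¬a·b·c·d, a·¬b·¬c·¬d) and OR-ing them characterizes exactly where h=0, so h is the negation of that disjunction.

h(a, b, c, d) = NOT (((((NOT a AND b) AND c) AND NOT d) OR (((NOT a AND b) AND c) AND d)) OR (((a AND NOT b) AND NOT c) AND NOT d))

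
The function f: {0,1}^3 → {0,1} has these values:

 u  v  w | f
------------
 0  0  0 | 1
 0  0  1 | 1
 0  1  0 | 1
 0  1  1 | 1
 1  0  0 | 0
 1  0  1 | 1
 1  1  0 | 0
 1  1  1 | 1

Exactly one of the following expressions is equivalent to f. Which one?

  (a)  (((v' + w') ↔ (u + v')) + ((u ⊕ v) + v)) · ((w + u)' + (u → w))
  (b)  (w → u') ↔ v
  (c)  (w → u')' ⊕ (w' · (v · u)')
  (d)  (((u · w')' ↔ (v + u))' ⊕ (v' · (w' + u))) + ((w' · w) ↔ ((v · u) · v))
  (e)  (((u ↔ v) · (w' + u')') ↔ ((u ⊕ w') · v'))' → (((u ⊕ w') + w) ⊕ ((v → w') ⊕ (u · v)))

a

(b) disagrees with f on (0,0,0) (formula → 0, table → 1); rule it out.
(c) disagrees with f on (0,0,1) (formula → 0, table → 1); rule it out.
(d) disagrees with f on (1,0,0) (formula → 1, table → 0); rule it out.
(e) disagrees with f on (0,0,0) (formula → 0, table → 1); rule it out.
Only (a) survives; checking it on all 8 rows confirms it matches f.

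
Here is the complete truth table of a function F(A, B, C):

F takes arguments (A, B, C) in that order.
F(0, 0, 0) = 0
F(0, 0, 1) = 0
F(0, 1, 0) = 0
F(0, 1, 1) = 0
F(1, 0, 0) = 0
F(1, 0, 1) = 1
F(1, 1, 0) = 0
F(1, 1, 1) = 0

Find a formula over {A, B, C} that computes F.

F(A, B, C) = (A · B') · C

F is 1 on exactly one input, (1,0,1), whose minterm is A·¬B·C. So F is just that conjunction.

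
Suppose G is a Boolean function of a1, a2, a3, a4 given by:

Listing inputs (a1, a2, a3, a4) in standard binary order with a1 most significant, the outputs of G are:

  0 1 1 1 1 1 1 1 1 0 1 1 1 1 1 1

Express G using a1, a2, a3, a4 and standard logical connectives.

G(a1, a2, a3, a4) = ~((((~a1 & ~a2) & ~a3) & ~a4) | (((a1 & ~a2) & ~a3) & a4))

G is 0 on only 2 rows — (0,0,0,0), (1,0,0,1). Writing each as a minterm (¬a1·¬a2·¬a3·¬a4, a1·¬a2·¬a3·a4) and OR-ing them characterizes exactly where G=0, so G is the negation of that disjunction.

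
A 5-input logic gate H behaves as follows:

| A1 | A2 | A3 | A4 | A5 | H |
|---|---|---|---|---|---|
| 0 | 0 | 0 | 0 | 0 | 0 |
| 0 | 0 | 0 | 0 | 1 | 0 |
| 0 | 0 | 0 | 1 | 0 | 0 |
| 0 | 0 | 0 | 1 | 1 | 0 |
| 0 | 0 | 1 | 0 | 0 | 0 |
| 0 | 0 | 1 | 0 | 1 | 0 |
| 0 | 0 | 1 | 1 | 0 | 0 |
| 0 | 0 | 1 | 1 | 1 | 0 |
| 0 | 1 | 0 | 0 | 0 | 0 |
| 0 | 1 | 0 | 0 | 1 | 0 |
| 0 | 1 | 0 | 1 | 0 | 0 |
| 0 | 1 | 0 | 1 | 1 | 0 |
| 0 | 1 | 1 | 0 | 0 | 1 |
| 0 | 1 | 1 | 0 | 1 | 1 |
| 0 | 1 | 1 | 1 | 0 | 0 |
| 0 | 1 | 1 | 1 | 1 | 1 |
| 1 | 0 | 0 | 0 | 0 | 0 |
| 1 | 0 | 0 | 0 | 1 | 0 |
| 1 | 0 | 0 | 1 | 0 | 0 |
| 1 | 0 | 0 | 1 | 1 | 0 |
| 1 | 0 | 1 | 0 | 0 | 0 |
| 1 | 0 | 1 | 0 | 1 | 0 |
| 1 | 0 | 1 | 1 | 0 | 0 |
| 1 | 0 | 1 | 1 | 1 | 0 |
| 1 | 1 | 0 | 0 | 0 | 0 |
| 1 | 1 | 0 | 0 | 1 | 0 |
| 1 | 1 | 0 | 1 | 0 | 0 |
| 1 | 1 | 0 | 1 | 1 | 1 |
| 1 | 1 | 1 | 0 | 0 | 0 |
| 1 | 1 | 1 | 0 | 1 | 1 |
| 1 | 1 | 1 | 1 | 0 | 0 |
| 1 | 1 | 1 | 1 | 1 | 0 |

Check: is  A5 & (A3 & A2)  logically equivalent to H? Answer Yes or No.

No

Test each input against both H and the formula:
  A1=0, A2=0, A3=0, A4=0, A5=0: formula gives 0, H = 0 ✓
  A1=0, A2=0, A3=0, A4=0, A5=1: formula gives 0, H = 0 ✓
  A1=0, A2=0, A3=0, A4=1, A5=0: formula gives 0, H = 0 ✓
  A1=0, A2=0, A3=0, A4=1, A5=1: formula gives 0, H = 0 ✓
  …
  A1=0, A2=1, A3=1, A4=0, A5=0: formula gives 0, but H = 1 ✗
Row (0,1,1,0,0) is a counterexample, so the formula is not equivalent to H.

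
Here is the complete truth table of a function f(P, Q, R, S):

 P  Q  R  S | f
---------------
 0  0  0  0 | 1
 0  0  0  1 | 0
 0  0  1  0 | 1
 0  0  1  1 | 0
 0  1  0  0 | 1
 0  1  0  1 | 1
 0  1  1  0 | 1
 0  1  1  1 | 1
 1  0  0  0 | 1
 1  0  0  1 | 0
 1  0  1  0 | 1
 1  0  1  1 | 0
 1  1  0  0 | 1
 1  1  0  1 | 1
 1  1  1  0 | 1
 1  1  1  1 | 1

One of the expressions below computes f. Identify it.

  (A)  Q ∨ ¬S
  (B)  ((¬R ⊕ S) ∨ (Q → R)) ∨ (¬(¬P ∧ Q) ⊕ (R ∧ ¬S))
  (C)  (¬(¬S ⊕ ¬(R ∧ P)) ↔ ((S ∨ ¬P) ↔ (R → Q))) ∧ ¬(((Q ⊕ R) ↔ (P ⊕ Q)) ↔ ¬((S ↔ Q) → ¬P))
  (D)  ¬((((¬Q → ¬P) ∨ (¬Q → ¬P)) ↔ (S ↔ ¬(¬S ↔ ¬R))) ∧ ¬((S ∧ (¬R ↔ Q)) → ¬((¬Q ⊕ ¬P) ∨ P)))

(B): at (0,0,0,1) it gives 1, but f = 0 — eliminated.
(C): at (0,0,1,0) it gives 0, but f = 1 — eliminated.
(D): at (0,0,0,1) it gives 1, but f = 0 — eliminated.
(A) is the remaining candidate, and it agrees with f on all 16 inputs.

A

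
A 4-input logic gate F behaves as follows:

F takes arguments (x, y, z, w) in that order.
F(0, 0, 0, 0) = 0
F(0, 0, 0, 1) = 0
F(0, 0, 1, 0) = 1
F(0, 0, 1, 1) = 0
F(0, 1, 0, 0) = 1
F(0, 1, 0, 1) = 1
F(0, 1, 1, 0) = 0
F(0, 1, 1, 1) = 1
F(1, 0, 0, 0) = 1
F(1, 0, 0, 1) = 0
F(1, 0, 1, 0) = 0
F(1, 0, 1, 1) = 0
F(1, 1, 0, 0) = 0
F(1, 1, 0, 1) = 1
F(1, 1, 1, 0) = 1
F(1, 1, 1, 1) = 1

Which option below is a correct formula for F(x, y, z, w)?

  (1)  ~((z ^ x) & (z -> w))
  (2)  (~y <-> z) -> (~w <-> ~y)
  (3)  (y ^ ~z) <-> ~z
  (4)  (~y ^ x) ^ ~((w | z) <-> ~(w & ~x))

(1) fails at (0,0,0,0): the formula yields 1, F is 0.
(2) fails at (0,0,0,0): the formula yields 1, F is 0.
(3) fails at (0,0,0,0): the formula yields 1, F is 0.
That leaves (4). Evaluating it on every row reproduces the table of F exactly.

4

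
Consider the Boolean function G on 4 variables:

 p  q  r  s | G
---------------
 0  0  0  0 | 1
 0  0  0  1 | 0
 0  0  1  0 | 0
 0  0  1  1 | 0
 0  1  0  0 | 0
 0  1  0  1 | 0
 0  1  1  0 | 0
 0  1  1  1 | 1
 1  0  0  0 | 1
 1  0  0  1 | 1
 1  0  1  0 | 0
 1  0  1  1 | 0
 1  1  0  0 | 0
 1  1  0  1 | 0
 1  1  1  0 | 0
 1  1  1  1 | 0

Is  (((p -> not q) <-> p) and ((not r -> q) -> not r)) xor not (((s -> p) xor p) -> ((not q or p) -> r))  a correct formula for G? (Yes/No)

Check the formula against G row by row:
  p=0, q=0, r=0, s=0: formula gives 1, G = 1 ✓
  p=0, q=0, r=0, s=1: formula gives 0, G = 0 ✓
  p=0, q=0, r=1, s=0: formula gives 0, G = 0 ✓
  p=0, q=0, r=1, s=1: formula gives 0, G = 0 ✓
  …
  p=0, q=1, r=1, s=1: formula gives 0, but G = 1 ✗
Since they disagree at (0,1,1,1), the expression is not a correct formula for G.

No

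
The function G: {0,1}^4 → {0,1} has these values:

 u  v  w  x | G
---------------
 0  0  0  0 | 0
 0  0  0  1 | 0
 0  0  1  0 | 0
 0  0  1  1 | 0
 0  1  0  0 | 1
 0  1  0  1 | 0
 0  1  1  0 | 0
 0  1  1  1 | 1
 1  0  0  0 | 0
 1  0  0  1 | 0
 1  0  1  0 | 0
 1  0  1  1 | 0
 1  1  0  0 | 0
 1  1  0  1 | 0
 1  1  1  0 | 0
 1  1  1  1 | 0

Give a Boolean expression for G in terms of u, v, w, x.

G(u, v, w, x) = (((not u and v) and not w) and not x) or (((not u and v) and w) and x)

Collect the rows where G=1 — (0,1,0,0), (0,1,1,1) — and write one minterm per row: ¬u·v·¬w·¬x, ¬u·v·w·x. Their union (logical OR) reproduces the table exactly.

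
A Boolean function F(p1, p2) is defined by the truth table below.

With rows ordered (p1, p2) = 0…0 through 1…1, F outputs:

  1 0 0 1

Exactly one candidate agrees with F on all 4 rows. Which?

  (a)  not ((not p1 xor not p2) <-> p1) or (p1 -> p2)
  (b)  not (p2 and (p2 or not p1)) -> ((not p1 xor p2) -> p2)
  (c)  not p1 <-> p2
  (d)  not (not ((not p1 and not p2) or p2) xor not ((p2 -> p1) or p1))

(a): at (0,1) it gives 1, but F = 0 — eliminated.
(b): at (0,0) it gives 0, but F = 1 — eliminated.
(c): at (0,0) it gives 0, but F = 1 — eliminated.
That leaves (d). Evaluating it on every row reproduces the table of F exactly.

d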